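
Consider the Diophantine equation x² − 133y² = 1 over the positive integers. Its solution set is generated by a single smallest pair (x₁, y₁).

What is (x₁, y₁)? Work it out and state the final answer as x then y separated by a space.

2588599 224460

d=133: √d = [11; 1,1,7,5,1,…,1,1,22] (ℓ=16, even), read p_15/q_15
i=0: a=11 ⇒ p=11, q=1
…
i=6: a=1 ⇒ p=1949, q=169
i=7: a=1 ⇒ p=3010, q=261
i=8: a=2 ⇒ p=7969, q=691
i=9: a=1 ⇒ p=10979, q=952
…
i=11: a=1 ⇒ p=29927, q=2595
i=12: a=5 ⇒ p=168583, q=14618
i=13: a=7 ⇒ p=1210008, q=104921
i=14: a=1 ⇒ p=1378591, q=119539
i=15: a=1 ⇒ p=2588599, q=224460
→ (2588599, 224460).  Check: 2588599²=6700844782801, 133·224460²=6700844782800, difference 1.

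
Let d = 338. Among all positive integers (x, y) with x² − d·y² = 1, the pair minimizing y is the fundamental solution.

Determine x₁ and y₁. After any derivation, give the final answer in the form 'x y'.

114243 6214

d=338: √d = [18; 2,1,1,2,36] (ℓ=5, odd), read p_9/q_9
a_0=18:  p_0=18·1+0=18,  q_0=18·0+1=1
a_1=2:  p_1=2·18+1=37,  q_1=2·1+0=2
a_2=1:  p_2=1·37+18=55,  q_2=1·2+1=3
…
a_5=36:  p_5=36·239+92=8696,  q_5=36·13+5=473
a_6=2:  p_6=2·8696+239=17631,  q_6=2·473+13=959
a_7=1:  p_7=1·17631+8696=26327,  q_7=1·959+473=1432
a_8=1:  p_8=1·26327+17631=43958,  q_8=1·1432+959=2391
a_9=2:  p_9=2·43958+26327=114243,  q_9=2·2391+1432=6214
fundamental: x₁=114243, y₁=6214  (since 13051463049 − 338·38613796 = 1)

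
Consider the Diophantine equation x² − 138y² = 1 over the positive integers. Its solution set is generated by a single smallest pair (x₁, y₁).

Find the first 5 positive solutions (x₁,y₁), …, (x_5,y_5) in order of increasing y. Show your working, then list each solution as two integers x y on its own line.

[11; 1,2,1,22] for √138; ℓ=4 ⇒ convergent index 3
a_0=11:  p_0=11·1+0=11,  q_0=11·0+1=1
a_1=1:  p_1=1·11+1=12,  q_1=1·1+0=1
a_2=2:  p_2=2·12+11=35,  q_2=2·1+1=3
a_3=1:  p_3=1·35+12=47,  q_3=1·3+1=4
(x₁, y₁) = (47, 4);  47² − 138·4² = 1 ✓
n=2: (47,4)∘(47,4) = (47·47+138·4·4, 47·4+4·47) = (4417,376)
n=3: (4417,376)∘(47,4) = (47·4417+138·4·376, 47·376+4·4417) = (415151,35340)
n=4: (415151,35340)∘(47,4) = (47·415151+138·4·35340, 47·35340+4·415151) = (39019777,3321584)
n=5: (39019777,3321584)∘(47,4) = (47·39019777+138·4·3321584, 47·3321584+4·39019777) = (3667443887,312193556)

47 4
4417 376
415151 35340
39019777 3321584
3667443887 312193556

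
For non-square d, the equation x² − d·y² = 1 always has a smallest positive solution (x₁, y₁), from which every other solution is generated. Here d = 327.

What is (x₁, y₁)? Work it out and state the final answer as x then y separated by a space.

√327 → a₀=18, period (12,36); ℓ=2 even so k=1
i=0: a=18 ⇒ p=18, q=1
i=1: a=12 ⇒ p=217, q=12
(x₁, y₁) = (217, 12);  217² − 327·12² = 1 ✓

217 12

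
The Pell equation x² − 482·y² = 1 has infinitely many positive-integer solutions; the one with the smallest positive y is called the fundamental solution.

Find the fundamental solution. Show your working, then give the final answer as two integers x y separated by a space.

d=482: √d = [21; 1,20,1,42] (ℓ=4, even), read p_3/q_3
step 0: (21, 1)  from 21·(1,0) + (0,1)
step 1: (22, 1)  from 1·(21,1) + (1,0)
step 2: (461, 21)  from 20·(22,1) + (21,1)
step 3: (483, 22)  from 1·(461,21) + (22,1)
fundamental: x₁=483, y₁=22  (since 233289 − 482·484 = 1)

483 22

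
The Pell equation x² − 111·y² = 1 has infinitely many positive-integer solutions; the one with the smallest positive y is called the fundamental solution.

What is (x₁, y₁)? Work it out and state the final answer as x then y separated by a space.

295 28

[10; 1,1,6,1,1,20] for √111; ℓ=6 ⇒ convergent index 5
a_0=10:  p_0=10·1+0=10,  q_0=10·0+1=1
…
a_3=6:  p_3=6·21+11=137,  q_3=6·2+1=13
a_4=1:  p_4=1·137+21=158,  q_4=1·13+2=15
a_5=1:  p_5=1·158+137=295,  q_5=1·15+13=28
→ (295, 28).  Check: 295²=87025, 111·28²=87024, difference 1.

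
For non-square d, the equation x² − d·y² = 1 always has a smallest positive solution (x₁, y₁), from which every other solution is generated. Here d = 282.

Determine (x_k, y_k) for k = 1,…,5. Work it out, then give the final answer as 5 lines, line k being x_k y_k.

2351 140
11054401 658280
51977791151 3095232420
244399562937601 14553782180560
1149166692954808751 68431880717760700

[16; 1,3,1,4,1,3,1,32] for √282; ℓ=8 ⇒ convergent index 7
a_0=16:  p_0=16·1+0=16,  q_0=16·0+1=1
…
a_4=4:  p_4=4·84+67=403,  q_4=4·5+4=24
…
a_6=3:  p_6=3·487+403=1864,  q_6=3·29+24=111
a_7=1:  p_7=1·1864+487=2351,  q_7=1·111+29=140
→ (2351, 140).  Check: 2351²=5527201, 282·140²=5527200, difference 1.
k=2:  x_2 = 2351·2351+282·140·140 = 11054401,  y_2 = 2351·140+140·2351 = 658280
k=3:  x_3 = 2351·11054401+282·140·658280 = 51977791151,  y_3 = 2351·658280+140·11054401 = 3095232420
k=4:  x_4 = 2351·51977791151+282·140·3095232420 = 244399562937601,  y_4 = 2351·3095232420+140·51977791151 = 14553782180560
k=5:  x_5 = 2351·244399562937601+282·140·14553782180560 = 1149166692954808751,  y_5 = 2351·14553782180560+140·244399562937601 = 68431880717760700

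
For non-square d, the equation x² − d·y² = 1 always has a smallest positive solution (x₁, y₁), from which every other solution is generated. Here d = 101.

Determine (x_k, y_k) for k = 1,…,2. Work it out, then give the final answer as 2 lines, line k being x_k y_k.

√101 → a₀=10, period (20); ℓ=1 odd so k=1
step 0: (10, 1)  from 10·(1,0) + (0,1)
step 1: (201, 20)  from 20·(10,1) + (1,0)
→ (201, 20).  Check: 201²=40401, 101·20²=40400, difference 1.
(x_2, y_2) = (201·201 + 101·20·20, 201·20 + 20·201) = (80801, 8040)

201 20
80801 8040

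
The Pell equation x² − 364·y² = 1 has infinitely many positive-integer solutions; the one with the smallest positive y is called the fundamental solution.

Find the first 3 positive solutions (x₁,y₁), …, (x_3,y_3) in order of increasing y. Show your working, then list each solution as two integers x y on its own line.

4954951 259710
49103078824801 2573700648420
486606699052048124551 25505121203178395130

d=364: √d = [19; 12,1,2,3,1,8,1,3,2,1,12,38] (ℓ=12, even), read p_11/q_11
step 0: (19, 1)  from 19·(1,0) + (0,1)
…
step 2: (248, 13)  from 1·(229,12) + (19,1)
step 3: (725, 38)  from 2·(248,13) + (229,12)
step 4: (2423, 127)  from 3·(725,38) + (248,13)
step 5: (3148, 165)  from 1·(2423,127) + (725,38)
step 6: (27607, 1447)  from 8·(3148,165) + (2423,127)
step 7: (30755, 1612)  from 1·(27607,1447) + (3148,165)
step 8: (119872, 6283)  from 3·(30755,1612) + (27607,1447)
step 9: (270499, 14178)  from 2·(119872,6283) + (30755,1612)
step 10: (390371, 20461)  from 1·(270499,14178) + (119872,6283)
step 11: (4954951, 259710)  from 12·(390371,20461) + (270499,14178)
→ (4954951, 259710).  Check: 4954951²=24551539412401, 364·259710²=24551539412400, difference 1.
k=2:  x_2 = 4954951·4954951+364·259710·259710 = 49103078824801,  y_2 = 4954951·259710+259710·4954951 = 2573700648420
k=3:  x_3 = 4954951·49103078824801+364·259710·2573700648420 = 486606699052048124551,  y_3 = 4954951·2573700648420+259710·49103078824801 = 25505121203178395130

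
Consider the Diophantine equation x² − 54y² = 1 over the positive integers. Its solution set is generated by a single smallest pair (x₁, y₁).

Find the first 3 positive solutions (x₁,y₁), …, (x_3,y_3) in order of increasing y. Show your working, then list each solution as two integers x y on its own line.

485 66
470449 64020
456335045 62099334

√54 → a₀=7, period (2,1,6,1,2,14); ℓ=6 even so k=5
k=0  a_k=7  p_k/q_k = 7/1
…
k=2  a_k=1  p_k/q_k = 22/3
…
k=4  a_k=1  p_k/q_k = 169/23
k=5  a_k=2  p_k/q_k = 485/66
fundamental: x₁=485, y₁=66  (since 235225 − 54·4356 = 1)
(485+66√54)^2 = 470449 + 64020√54
(485+66√54)^3 = 456335045 + 62099334√54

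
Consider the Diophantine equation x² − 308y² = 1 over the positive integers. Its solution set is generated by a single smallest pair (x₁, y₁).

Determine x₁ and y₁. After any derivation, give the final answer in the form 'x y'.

d=308: √d = [17; 1,1,4,1,1,34] (ℓ=6, even), read p_5/q_5
i=0: a=17 ⇒ p=17, q=1
…
i=2: a=1 ⇒ p=35, q=2
…
i=4: a=1 ⇒ p=193, q=11
i=5: a=1 ⇒ p=351, q=20
(x₁, y₁) = (351, 20);  351² − 308·20² = 1 ✓

351 20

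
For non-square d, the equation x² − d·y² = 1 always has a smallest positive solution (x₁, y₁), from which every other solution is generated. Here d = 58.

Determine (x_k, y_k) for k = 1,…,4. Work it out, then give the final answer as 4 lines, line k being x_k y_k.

19603 2574
768555217 100916244
30131975818099 3956522259690
1181354243155834177 155119411612489896

d=58: √d = [7; 1,1,1,1,1,1,14] (ℓ=7, odd), read p_13/q_13
a_0=7:  p_0=7·1+0=7,  q_0=7·0+1=1
a_1=1:  p_1=1·7+1=8,  q_1=1·1+0=1
a_2=1:  p_2=1·8+7=15,  q_2=1·1+1=2
…
a_4=1:  p_4=1·23+15=38,  q_4=1·3+2=5
a_5=1:  p_5=1·38+23=61,  q_5=1·5+3=8
a_6=1:  p_6=1·61+38=99,  q_6=1·8+5=13
a_7=14:  p_7=14·99+61=1447,  q_7=14·13+8=190
a_8=1:  p_8=1·1447+99=1546,  q_8=1·190+13=203
…
a_12=1:  p_12=1·7532+4539=12071,  q_12=1·989+596=1585
a_13=1:  p_13=1·12071+7532=19603,  q_13=1·1585+989=2574
→ (19603, 2574).  Check: 19603²=384277609, 58·2574²=384277608, difference 1.
(x_2, y_2) = (19603·19603 + 58·2574·2574, 19603·2574 + 2574·19603) = (768555217, 100916244)
(x_3, y_3) = (19603·768555217 + 58·2574·100916244, 19603·100916244 + 2574·768555217) = (30131975818099, 3956522259690)
(x_4, y_4) = (19603·30131975818099 + 58·2574·3956522259690, 19603·3956522259690 + 2574·30131975818099) = (1181354243155834177, 155119411612489896)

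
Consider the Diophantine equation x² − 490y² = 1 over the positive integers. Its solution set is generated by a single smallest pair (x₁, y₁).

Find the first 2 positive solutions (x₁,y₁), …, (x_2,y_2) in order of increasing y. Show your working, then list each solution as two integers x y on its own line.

1039681 46968
2161873163521 97663474416

d=490: √d = [22; 7,2,1,4,4,4,1,2,7,44] (ℓ=10, even), read p_9/q_9
k=0  a_k=22  p_k/q_k = 22/1
…
k=4  a_k=4  p_k/q_k = 2280/103
…
k=6  a_k=4  p_k/q_k = 40708/1839
…
k=8  a_k=2  p_k/q_k = 141338/6385
k=9  a_k=7  p_k/q_k = 1039681/46968
fundamental: x₁=1039681, y₁=46968  (since 1080936581761 − 490·2205993024 = 1)
n=2: (1039681,46968)∘(1039681,46968) = (1039681·1039681+490·46968·46968, 1039681·46968+46968·1039681) = (2161873163521,97663474416)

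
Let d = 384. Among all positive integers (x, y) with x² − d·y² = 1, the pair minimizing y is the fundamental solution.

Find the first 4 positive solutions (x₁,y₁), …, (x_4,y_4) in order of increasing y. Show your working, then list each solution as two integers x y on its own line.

√384 → a₀=19, period (1,1,2,9,2,1,1,38); ℓ=8 even so k=7
k=0  a_k=19  p_k/q_k = 19/1
k=1  a_k=1  p_k/q_k = 20/1
…
k=3  a_k=2  p_k/q_k = 98/5
k=4  a_k=9  p_k/q_k = 921/47
…
k=6  a_k=1  p_k/q_k = 2861/146
k=7  a_k=1  p_k/q_k = 4801/245
→ (4801, 245).  Check: 4801²=23049601, 384·245²=23049600, difference 1.
n=2: (4801,245)∘(4801,245) = (4801·4801+384·245·245, 4801·245+245·4801) = (46099201,2352490)
n=3: (46099201,2352490)∘(4801,245) = (4801·46099201+384·245·2352490, 4801·2352490+245·46099201) = (442644523201,22588608735)
n=4: (442644523201,22588608735)∘(4801,245) = (4801·442644523201+384·245·22588608735, 4801·22588608735+245·442644523201) = (4250272665676801,216895818720980)

4801 245
46099201 2352490
442644523201 22588608735
4250272665676801 216895818720980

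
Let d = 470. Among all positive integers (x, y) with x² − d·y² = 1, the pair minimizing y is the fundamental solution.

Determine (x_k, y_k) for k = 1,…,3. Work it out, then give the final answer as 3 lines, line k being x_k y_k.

1691 78
5718961 263796
19341524411 892157994

d=470: √d = [21; 1,2,8,2,1,42] (ℓ=6, even), read p_5/q_5
a_0=21:  p_0=21·1+0=21,  q_0=21·0+1=1
…
a_2=2:  p_2=2·22+21=65,  q_2=2·1+1=3
a_3=8:  p_3=8·65+22=542,  q_3=8·3+1=25
a_4=2:  p_4=2·542+65=1149,  q_4=2·25+3=53
a_5=1:  p_5=1·1149+542=1691,  q_5=1·53+25=78
(x₁, y₁) = (1691, 78);  1691² − 470·78² = 1 ✓
k=2:  x_2 = 1691·1691+470·78·78 = 5718961,  y_2 = 1691·78+78·1691 = 263796
k=3:  x_3 = 1691·5718961+470·78·263796 = 19341524411,  y_3 = 1691·263796+78·5718961 = 892157994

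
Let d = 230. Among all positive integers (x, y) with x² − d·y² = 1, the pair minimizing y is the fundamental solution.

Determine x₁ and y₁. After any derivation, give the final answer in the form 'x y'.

√230 = [15; 6,30, …], period ℓ=2 (even) → k=1
a_0=15:  p_0=15·1+0=15,  q_0=15·0+1=1
a_1=6:  p_1=6·15+1=91,  q_1=6·1+0=6
(x₁, y₁) = (91, 6);  91² − 230·6² = 1 ✓

91 6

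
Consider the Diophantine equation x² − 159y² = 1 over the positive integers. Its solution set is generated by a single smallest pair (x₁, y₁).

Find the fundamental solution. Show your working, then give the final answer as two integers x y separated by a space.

1324 105

√159 → a₀=12, period (1,1,1,1,3,1,1,1,1,24); ℓ=10 even so k=9
step 0: (12, 1)  from 12·(1,0) + (0,1)
step 1: (13, 1)  from 1·(12,1) + (1,0)
step 2: (25, 2)  from 1·(13,1) + (12,1)
step 3: (38, 3)  from 1·(25,2) + (13,1)
…
step 5: (227, 18)  from 3·(63,5) + (38,3)
step 6: (290, 23)  from 1·(227,18) + (63,5)
…
step 8: (807, 64)  from 1·(517,41) + (290,23)
step 9: (1324, 105)  from 1·(807,64) + (517,41)
→ (1324, 105).  Check: 1324²=1752976, 159·105²=1752975, difference 1.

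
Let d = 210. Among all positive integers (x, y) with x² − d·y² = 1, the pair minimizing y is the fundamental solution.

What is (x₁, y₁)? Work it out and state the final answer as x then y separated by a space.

[14; 2,28] for √210; ℓ=2 ⇒ convergent index 1
a_0=14:  p_0=14·1+0=14,  q_0=14·0+1=1
a_1=2:  p_1=2·14+1=29,  q_1=2·1+0=2
fundamental: x₁=29, y₁=2  (since 841 − 210·4 = 1)

29 2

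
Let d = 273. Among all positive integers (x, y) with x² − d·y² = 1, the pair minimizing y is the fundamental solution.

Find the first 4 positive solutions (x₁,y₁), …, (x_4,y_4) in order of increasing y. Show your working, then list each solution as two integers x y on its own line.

√273 = [16; 1,1,10,1,1,32, …], period ℓ=6 (even) → k=5
k=0  a_k=16  p_k/q_k = 16/1
k=1  a_k=1  p_k/q_k = 17/1
k=2  a_k=1  p_k/q_k = 33/2
k=3  a_k=10  p_k/q_k = 347/21
k=4  a_k=1  p_k/q_k = 380/23
k=5  a_k=1  p_k/q_k = 727/44
→ (727, 44).  Check: 727²=528529, 273·44²=528528, difference 1.
n=2: (727,44)∘(727,44) = (727·727+273·44·44, 727·44+44·727) = (1057057,63976)
n=3: (1057057,63976)∘(727,44) = (727·1057057+273·44·63976, 727·63976+44·1057057) = (1536960151,93021060)
n=4: (1536960151,93021060)∘(727,44) = (727·1536960151+273·44·93021060, 727·93021060+44·1536960151) = (2234739002497,135252557264)

727 44
1057057 63976
1536960151 93021060
2234739002497 135252557264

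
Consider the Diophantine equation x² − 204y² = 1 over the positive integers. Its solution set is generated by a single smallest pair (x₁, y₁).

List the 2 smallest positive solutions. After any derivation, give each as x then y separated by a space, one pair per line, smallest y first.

4999 350
49980001 3499300

[14; 3,1,1,6,1,1,3,28] for √204; ℓ=8 ⇒ convergent index 7
step 0: (14, 1)  from 14·(1,0) + (0,1)
step 1: (43, 3)  from 3·(14,1) + (1,0)
…
step 4: (657, 46)  from 6·(100,7) + (57,4)
…
step 6: (1414, 99)  from 1·(757,53) + (657,46)
step 7: (4999, 350)  from 3·(1414,99) + (757,53)
→ (4999, 350).  Check: 4999²=24990001, 204·350²=24990000, difference 1.
(4999+350√204)^2 = 49980001 + 3499300√204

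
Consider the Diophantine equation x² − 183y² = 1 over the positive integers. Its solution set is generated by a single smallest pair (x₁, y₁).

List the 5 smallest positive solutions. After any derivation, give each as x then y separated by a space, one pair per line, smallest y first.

487 36
474337 35064
462003751 34152300
449991179137 33264305136
438290946475687 32399399050164

√183 = [13; 1,1,8,1,1,26, …], period ℓ=6 (even) → k=5
a_0=13:  p_0=13·1+0=13,  q_0=13·0+1=1
…
a_2=1:  p_2=1·14+13=27,  q_2=1·1+1=2
…
a_4=1:  p_4=1·230+27=257,  q_4=1·17+2=19
a_5=1:  p_5=1·257+230=487,  q_5=1·19+17=36
→ (487, 36).  Check: 487²=237169, 183·36²=237168, difference 1.
k=2:  x_2 = 487·487+183·36·36 = 474337,  y_2 = 487·36+36·487 = 35064
k=3:  x_3 = 487·474337+183·36·35064 = 462003751,  y_3 = 487·35064+36·474337 = 34152300
k=4:  x_4 = 487·462003751+183·36·34152300 = 449991179137,  y_4 = 487·34152300+36·462003751 = 33264305136
k=5:  x_5 = 487·449991179137+183·36·33264305136 = 438290946475687,  y_5 = 487·33264305136+36·449991179137 = 32399399050164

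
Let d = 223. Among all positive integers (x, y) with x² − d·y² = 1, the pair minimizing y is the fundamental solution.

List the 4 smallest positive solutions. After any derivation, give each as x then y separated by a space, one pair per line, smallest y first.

224 15
100351 6720
44957024 3010545
20140646401 1348717440

d=223: √d = [14; 1,13,1,28] (ℓ=4, even), read p_3/q_3
a_0=14:  p_0=14·1+0=14,  q_0=14·0+1=1
a_1=1:  p_1=1·14+1=15,  q_1=1·1+0=1
a_2=13:  p_2=13·15+14=209,  q_2=13·1+1=14
a_3=1:  p_3=1·209+15=224,  q_3=1·14+1=15
(x₁, y₁) = (224, 15);  224² − 223·15² = 1 ✓
(x_2, y_2) = (224·224 + 223·15·15, 224·15 + 15·224) = (100351, 6720)
(x_3, y_3) = (224·100351 + 223·15·6720, 224·6720 + 15·100351) = (44957024, 3010545)
(x_4, y_4) = (224·44957024 + 223·15·3010545, 224·3010545 + 15·44957024) = (20140646401, 1348717440)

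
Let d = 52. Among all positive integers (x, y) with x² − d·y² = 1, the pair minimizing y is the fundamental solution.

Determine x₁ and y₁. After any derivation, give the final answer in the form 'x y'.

649 90

[7; 4,1,2,1,4,14] for √52; ℓ=6 ⇒ convergent index 5
step 0: (7, 1)  from 7·(1,0) + (0,1)
…
step 2: (36, 5)  from 1·(29,4) + (7,1)
step 3: (101, 14)  from 2·(36,5) + (29,4)
step 4: (137, 19)  from 1·(101,14) + (36,5)
step 5: (649, 90)  from 4·(137,19) + (101,14)
(x₁, y₁) = (649, 90);  649² − 52·90² = 1 ✓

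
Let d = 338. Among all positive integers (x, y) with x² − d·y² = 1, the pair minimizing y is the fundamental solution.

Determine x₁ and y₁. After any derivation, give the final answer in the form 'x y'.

114243 6214

√338 = [18; 2,1,1,2,36, …], period ℓ=5 (odd) → k=9
i=0: a=18 ⇒ p=18, q=1
…
i=2: a=1 ⇒ p=55, q=3
i=3: a=1 ⇒ p=92, q=5
…
i=5: a=36 ⇒ p=8696, q=473
…
i=8: a=1 ⇒ p=43958, q=2391
i=9: a=2 ⇒ p=114243, q=6214
→ (114243, 6214).  Check: 114243²=13051463049, 338·6214²=13051463048, difference 1.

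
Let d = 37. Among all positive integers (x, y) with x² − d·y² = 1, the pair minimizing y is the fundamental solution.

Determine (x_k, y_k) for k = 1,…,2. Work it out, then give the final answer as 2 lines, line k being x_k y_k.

73 12
10657 1752

[6; 12] for √37; ℓ=1 ⇒ convergent index 1
i=0: a=6 ⇒ p=6, q=1
i=1: a=12 ⇒ p=73, q=12
fundamental: x₁=73, y₁=12  (since 5329 − 37·144 = 1)
(x_2, y_2) = (73·73 + 37·12·12, 73·12 + 12·73) = (10657, 1752)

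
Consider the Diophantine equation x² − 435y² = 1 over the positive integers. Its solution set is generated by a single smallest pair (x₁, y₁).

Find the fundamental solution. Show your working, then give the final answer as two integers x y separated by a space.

√435 = [20; 1,5,1,40, …], period ℓ=4 (even) → k=3
i=0: a=20 ⇒ p=20, q=1
i=1: a=1 ⇒ p=21, q=1
i=2: a=5 ⇒ p=125, q=6
i=3: a=1 ⇒ p=146, q=7
→ (146, 7).  Check: 146²=21316, 435·7²=21315, difference 1.

146 7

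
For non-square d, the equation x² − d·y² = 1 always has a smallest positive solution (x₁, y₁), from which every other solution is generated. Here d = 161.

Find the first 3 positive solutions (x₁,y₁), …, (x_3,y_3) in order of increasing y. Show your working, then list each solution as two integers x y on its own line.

√161 → a₀=12, period (1,2,4,1,2,1,4,2,1,24); ℓ=10 even so k=9
a_0=12:  p_0=12·1+0=12,  q_0=12·0+1=1
…
a_2=2:  p_2=2·13+12=38,  q_2=2·1+1=3
…
a_5=2:  p_5=2·203+165=571,  q_5=2·16+13=45
a_6=1:  p_6=1·571+203=774,  q_6=1·45+16=61
a_7=4:  p_7=4·774+571=3667,  q_7=4·61+45=289
a_8=2:  p_8=2·3667+774=8108,  q_8=2·289+61=639
a_9=1:  p_9=1·8108+3667=11775,  q_9=1·639+289=928
fundamental: x₁=11775, y₁=928  (since 138650625 − 161·861184 = 1)
n=2: (11775,928)∘(11775,928) = (11775·11775+161·928·928, 11775·928+928·11775) = (277301249,21854400)
n=3: (277301249,21854400)∘(11775,928) = (11775·277301249+161·928·21854400, 11775·21854400+928·277301249) = (6530444402175,514671119072)

11775 928
277301249 21854400
6530444402175 514671119072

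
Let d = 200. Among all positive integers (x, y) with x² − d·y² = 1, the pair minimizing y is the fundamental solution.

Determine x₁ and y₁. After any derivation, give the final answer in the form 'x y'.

99 7

√200 = [14; 7,28, …], period ℓ=2 (even) → k=1
a_0=14:  p_0=14·1+0=14,  q_0=14·0+1=1
a_1=7:  p_1=7·14+1=99,  q_1=7·1+0=7
(x₁, y₁) = (99, 7);  99² − 200·7² = 1 ✓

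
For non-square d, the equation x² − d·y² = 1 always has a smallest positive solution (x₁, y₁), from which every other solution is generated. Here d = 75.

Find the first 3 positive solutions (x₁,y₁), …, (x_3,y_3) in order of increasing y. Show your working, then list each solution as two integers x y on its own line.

√75 → a₀=8, period (1,1,1,16); ℓ=4 even so k=3
a_0=8:  p_0=8·1+0=8,  q_0=8·0+1=1
…
a_2=1:  p_2=1·9+8=17,  q_2=1·1+1=2
a_3=1:  p_3=1·17+9=26,  q_3=1·2+1=3
→ (26, 3).  Check: 26²=676, 75·3²=675, difference 1.
(26+3√75)^2 = 1351 + 156√75
(26+3√75)^3 = 70226 + 8109√75

26 3
1351 156
70226 8109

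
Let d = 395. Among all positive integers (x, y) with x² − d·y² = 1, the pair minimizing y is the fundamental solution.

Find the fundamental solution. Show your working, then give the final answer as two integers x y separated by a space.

√395 → a₀=19, period (1,6,1,38); ℓ=4 even so k=3
k=0  a_k=19  p_k/q_k = 19/1
…
k=2  a_k=6  p_k/q_k = 139/7
k=3  a_k=1  p_k/q_k = 159/8
fundamental: x₁=159, y₁=8  (since 25281 − 395·64 = 1)

159 8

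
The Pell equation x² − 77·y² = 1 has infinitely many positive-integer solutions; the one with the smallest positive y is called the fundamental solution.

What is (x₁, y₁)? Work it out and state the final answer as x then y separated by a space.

351 40

√77 = [8; 1,3,2,3,1,16, …], period ℓ=6 (even) → k=5
a_0=8:  p_0=8·1+0=8,  q_0=8·0+1=1
a_1=1:  p_1=1·8+1=9,  q_1=1·1+0=1
…
a_4=3:  p_4=3·79+35=272,  q_4=3·9+4=31
a_5=1:  p_5=1·272+79=351,  q_5=1·31+9=40
→ (351, 40).  Check: 351²=123201, 77·40²=123200, difference 1.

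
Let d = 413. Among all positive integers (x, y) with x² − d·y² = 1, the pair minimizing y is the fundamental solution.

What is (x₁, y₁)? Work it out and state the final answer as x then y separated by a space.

113399 5580

[20; 3,9,1,4,1,9,3,40] for √413; ℓ=8 ⇒ convergent index 7
a_0=20:  p_0=20·1+0=20,  q_0=20·0+1=1
a_1=3:  p_1=3·20+1=61,  q_1=3·1+0=3
…
a_3=1:  p_3=1·569+61=630,  q_3=1·28+3=31
a_4=4:  p_4=4·630+569=3089,  q_4=4·31+28=152
…
a_6=9:  p_6=9·3719+3089=36560,  q_6=9·183+152=1799
a_7=3:  p_7=3·36560+3719=113399,  q_7=3·1799+183=5580
fundamental: x₁=113399, y₁=5580  (since 12859333201 − 413·31136400 = 1)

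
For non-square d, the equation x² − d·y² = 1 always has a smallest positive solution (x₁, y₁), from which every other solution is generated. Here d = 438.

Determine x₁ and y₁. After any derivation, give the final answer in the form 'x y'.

293 14

[20; 1,12,1,40] for √438; ℓ=4 ⇒ convergent index 3
k=0  a_k=20  p_k/q_k = 20/1
k=1  a_k=1  p_k/q_k = 21/1
k=2  a_k=12  p_k/q_k = 272/13
k=3  a_k=1  p_k/q_k = 293/14
fundamental: x₁=293, y₁=14  (since 85849 − 438·196 = 1)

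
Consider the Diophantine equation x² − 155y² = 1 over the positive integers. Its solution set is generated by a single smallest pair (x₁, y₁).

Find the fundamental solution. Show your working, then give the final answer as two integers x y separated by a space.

d=155: √d = [12; 2,4,2,24] (ℓ=4, even), read p_3/q_3
a_0=12:  p_0=12·1+0=12,  q_0=12·0+1=1
a_1=2:  p_1=2·12+1=25,  q_1=2·1+0=2
a_2=4:  p_2=4·25+12=112,  q_2=4·2+1=9
a_3=2:  p_3=2·112+25=249,  q_3=2·9+2=20
fundamental: x₁=249, y₁=20  (since 62001 − 155·400 = 1)

249 20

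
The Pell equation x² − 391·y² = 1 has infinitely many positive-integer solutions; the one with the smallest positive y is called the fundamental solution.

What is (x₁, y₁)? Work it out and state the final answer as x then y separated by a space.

7338680 371133

√391 → a₀=19, period (1,3,2,2,1,…,3,1,38); ℓ=16 even so k=15
a_0=19:  p_0=19·1+0=19,  q_0=19·0+1=1
a_1=1:  p_1=1·19+1=20,  q_1=1·1+0=1
a_2=3:  p_2=3·20+19=79,  q_2=3·1+1=4
…
a_4=2:  p_4=2·178+79=435,  q_4=2·9+4=22
…
a_8=19:  p_8=19·2709+1048=52519,  q_8=19·137+53=2656
…
a_10=1:  p_10=1·107747+52519=160266,  q_10=1·5449+2656=8105
…
a_13=2:  p_13=2·696292+268013=1660597,  q_13=2·35213+13554=83980
a_14=3:  p_14=3·1660597+696292=5678083,  q_14=3·83980+35213=287153
a_15=1:  p_15=1·5678083+1660597=7338680,  q_15=1·287153+83980=371133
(x₁, y₁) = (7338680, 371133);  7338680² − 391·371133² = 1 ✓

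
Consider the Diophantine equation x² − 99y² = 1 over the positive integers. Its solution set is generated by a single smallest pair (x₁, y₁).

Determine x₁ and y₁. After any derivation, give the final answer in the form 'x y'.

10 1

[9; 1,18] for √99; ℓ=2 ⇒ convergent index 1
k=0  a_k=9  p_k/q_k = 9/1
k=1  a_k=1  p_k/q_k = 10/1
→ (10, 1).  Check: 10²=100, 99·1²=99, difference 1.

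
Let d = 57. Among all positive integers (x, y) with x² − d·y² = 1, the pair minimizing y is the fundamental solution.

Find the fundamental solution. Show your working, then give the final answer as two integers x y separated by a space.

√57 → a₀=7, period (1,1,4,1,1,14); ℓ=6 even so k=5
i=0: a=7 ⇒ p=7, q=1
i=1: a=1 ⇒ p=8, q=1
…
i=4: a=1 ⇒ p=83, q=11
i=5: a=1 ⇒ p=151, q=20
fundamental: x₁=151, y₁=20  (since 22801 − 57·400 = 1)

151 20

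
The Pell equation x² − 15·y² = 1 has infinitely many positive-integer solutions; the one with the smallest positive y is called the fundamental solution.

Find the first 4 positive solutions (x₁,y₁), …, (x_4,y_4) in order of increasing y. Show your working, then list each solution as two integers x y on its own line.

√15 = [3; 1,6, …], period ℓ=2 (even) → k=1
i=0: a=3 ⇒ p=3, q=1
i=1: a=1 ⇒ p=4, q=1
fundamental: x₁=4, y₁=1  (since 16 − 15·1 = 1)
n=2: (4,1)∘(4,1) = (4·4+15·1·1, 4·1+1·4) = (31,8)
n=3: (31,8)∘(4,1) = (4·31+15·1·8, 4·8+1·31) = (244,63)
n=4: (244,63)∘(4,1) = (4·244+15·1·63, 4·63+1·244) = (1921,496)

4 1
31 8
244 63
1921 496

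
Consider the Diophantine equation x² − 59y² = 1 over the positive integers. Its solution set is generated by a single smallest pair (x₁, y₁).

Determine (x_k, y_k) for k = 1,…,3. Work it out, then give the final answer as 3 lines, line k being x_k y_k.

530 69
561799 73140
595506410 77528331

√59 → a₀=7, period (1,2,7,2,1,14); ℓ=6 even so k=5
a_0=7:  p_0=7·1+0=7,  q_0=7·0+1=1
…
a_4=2:  p_4=2·169+23=361,  q_4=2·22+3=47
a_5=1:  p_5=1·361+169=530,  q_5=1·47+22=69
fundamental: x₁=530, y₁=69  (since 280900 − 59·4761 = 1)
(x_2, y_2) = (530·530 + 59·69·69, 530·69 + 69·530) = (561799, 73140)
(x_3, y_3) = (530·561799 + 59·69·73140, 530·73140 + 69·561799) = (595506410, 77528331)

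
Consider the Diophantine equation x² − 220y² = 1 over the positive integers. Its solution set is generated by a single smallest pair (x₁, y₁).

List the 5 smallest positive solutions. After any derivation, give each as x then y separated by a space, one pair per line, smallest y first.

89 6
15841 1068
2819609 190098
501874561 33836376
89330852249 6022684830

[14; 1,4,1,28] for √220; ℓ=4 ⇒ convergent index 3
a_0=14:  p_0=14·1+0=14,  q_0=14·0+1=1
a_1=1:  p_1=1·14+1=15,  q_1=1·1+0=1
a_2=4:  p_2=4·15+14=74,  q_2=4·1+1=5
a_3=1:  p_3=1·74+15=89,  q_3=1·5+1=6
→ (89, 6).  Check: 89²=7921, 220·6²=7920, difference 1.
k=2:  x_2 = 89·89+220·6·6 = 15841,  y_2 = 89·6+6·89 = 1068
k=3:  x_3 = 89·15841+220·6·1068 = 2819609,  y_3 = 89·1068+6·15841 = 190098
k=4:  x_4 = 89·2819609+220·6·190098 = 501874561,  y_4 = 89·190098+6·2819609 = 33836376
k=5:  x_5 = 89·501874561+220·6·33836376 = 89330852249,  y_5 = 89·33836376+6·501874561 = 6022684830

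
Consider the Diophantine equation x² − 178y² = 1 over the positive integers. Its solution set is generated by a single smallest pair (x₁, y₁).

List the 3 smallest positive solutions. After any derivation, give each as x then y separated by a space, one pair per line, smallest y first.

1601 120
5126401 384240
16414734401 1230336360

√178 → a₀=13, period (2,1,12,1,2,26); ℓ=6 even so k=5
k=0  a_k=13  p_k/q_k = 13/1
k=1  a_k=2  p_k/q_k = 27/2
…
k=3  a_k=12  p_k/q_k = 507/38
k=4  a_k=1  p_k/q_k = 547/41
k=5  a_k=2  p_k/q_k = 1601/120
fundamental: x₁=1601, y₁=120  (since 2563201 − 178·14400 = 1)
(1601+120√178)^2 = 5126401 + 384240√178
(1601+120√178)^3 = 16414734401 + 1230336360√178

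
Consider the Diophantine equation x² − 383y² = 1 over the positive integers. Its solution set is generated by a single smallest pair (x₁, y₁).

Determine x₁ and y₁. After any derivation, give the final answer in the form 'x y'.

√383 → a₀=19, period (1,1,3,19,3,1,1,38); ℓ=8 even so k=7
i=0: a=19 ⇒ p=19, q=1
…
i=2: a=1 ⇒ p=39, q=2
…
i=6: a=1 ⇒ p=10705, q=547
i=7: a=1 ⇒ p=18768, q=959
(x₁, y₁) = (18768, 959);  18768² − 383·959² = 1 ✓

18768 959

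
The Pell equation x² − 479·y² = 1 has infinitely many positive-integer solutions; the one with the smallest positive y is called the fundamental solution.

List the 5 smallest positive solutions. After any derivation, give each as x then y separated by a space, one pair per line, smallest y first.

2989440 136591
17873503027199 816661198080
106863529779256567680 4882719303976413809
638924220926583633867571201 29193192792157684333155840
3820051246013425493328364845667200 174542596521170852986514812245391

√479 = [21; 1,7,1,3,2,21,2,3,1,7,1,42, …], period ℓ=12 (even) → k=11
step 0: (21, 1)  from 21·(1,0) + (0,1)
…
step 4: (766, 35)  from 3·(197,9) + (175,8)
…
step 10: (2648849, 121029)  from 7·(340591,15562) + (264712,12095)
step 11: (2989440, 136591)  from 1·(2648849,121029) + (340591,15562)
→ (2989440, 136591).  Check: 2989440²=8936751513600, 479·136591²=8936751513599, difference 1.
(x_2, y_2) = (2989440·2989440 + 479·136591·136591, 2989440·136591 + 136591·2989440) = (17873503027199, 816661198080)
(x_3, y_3) = (2989440·17873503027199 + 479·136591·816661198080, 2989440·816661198080 + 136591·17873503027199) = (106863529779256567680, 4882719303976413809)
(x_4, y_4) = (2989440·106863529779256567680 + 479·136591·4882719303976413809, 2989440·4882719303976413809 + 136591·106863529779256567680) = (638924220926583633867571201, 29193192792157684333155840)
(x_5, y_5) = (2989440·638924220926583633867571201 + 479·136591·29193192792157684333155840, 2989440·29193192792157684333155840 + 136591·638924220926583633867571201) = (3820051246013425493328364845667200, 174542596521170852986514812245391)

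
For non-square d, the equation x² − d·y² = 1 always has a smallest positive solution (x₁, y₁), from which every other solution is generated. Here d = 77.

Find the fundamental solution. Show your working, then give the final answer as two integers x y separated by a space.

d=77: √d = [8; 1,3,2,3,1,16] (ℓ=6, even), read p_5/q_5
a_0=8:  p_0=8·1+0=8,  q_0=8·0+1=1
…
a_3=2:  p_3=2·35+9=79,  q_3=2·4+1=9
a_4=3:  p_4=3·79+35=272,  q_4=3·9+4=31
a_5=1:  p_5=1·272+79=351,  q_5=1·31+9=40
fundamental: x₁=351, y₁=40  (since 123201 − 77·1600 = 1)

351 40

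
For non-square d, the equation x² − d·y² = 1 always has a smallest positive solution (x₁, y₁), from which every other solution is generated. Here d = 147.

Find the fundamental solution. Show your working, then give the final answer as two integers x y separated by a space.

97 8

√147 = [12; 8,24, …], period ℓ=2 (even) → k=1
a_0=12:  p_0=12·1+0=12,  q_0=12·0+1=1
a_1=8:  p_1=8·12+1=97,  q_1=8·1+0=8
→ (97, 8).  Check: 97²=9409, 147·8²=9408, difference 1.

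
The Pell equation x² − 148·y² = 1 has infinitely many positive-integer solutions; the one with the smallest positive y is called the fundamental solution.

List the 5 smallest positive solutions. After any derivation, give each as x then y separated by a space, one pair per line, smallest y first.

√148 = [12; 6,24, …], period ℓ=2 (even) → k=1
a_0=12:  p_0=12·1+0=12,  q_0=12·0+1=1
a_1=6:  p_1=6·12+1=73,  q_1=6·1+0=6
(x₁, y₁) = (73, 6);  73² − 148·6² = 1 ✓
(73+6√148)^2 = 10657 + 876√148
(73+6√148)^3 = 1555849 + 127890√148
(73+6√148)^4 = 227143297 + 18671064√148
(73+6√148)^5 = 33161365513 + 2725847454√148

73 6
10657 876
1555849 127890
227143297 18671064
33161365513 2725847454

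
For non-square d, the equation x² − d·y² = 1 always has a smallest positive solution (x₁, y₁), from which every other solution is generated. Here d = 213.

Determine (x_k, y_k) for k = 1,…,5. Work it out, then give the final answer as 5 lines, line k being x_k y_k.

[14; 1,1,2,6,1,8,1,6,2,1,1,28] for √213; ℓ=12 ⇒ convergent index 11
k=0  a_k=14  p_k/q_k = 14/1
k=1  a_k=1  p_k/q_k = 15/1
k=2  a_k=1  p_k/q_k = 29/2
k=3  a_k=2  p_k/q_k = 73/5
k=4  a_k=6  p_k/q_k = 467/32
k=5  a_k=1  p_k/q_k = 540/37
k=6  a_k=8  p_k/q_k = 4787/328
…
k=8  a_k=6  p_k/q_k = 36749/2518
k=9  a_k=2  p_k/q_k = 78825/5401
k=10  a_k=1  p_k/q_k = 115574/7919
k=11  a_k=1  p_k/q_k = 194399/13320
→ (194399, 13320).  Check: 194399²=37790971201, 213·13320²=37790971200, difference 1.
(x_2, y_2) = (194399·194399 + 213·13320·13320, 194399·13320 + 13320·194399) = (75581942401, 5178789360)
(x_3, y_3) = (194399·75581942401 + 213·13320·5178789360, 194399·5178789360 + 13320·75581942401) = (29386108041429599, 2013502945575960)
(x_4, y_4) = (194399·29386108041429599 + 213·13320·2013502945575960, 194399·2013502945575960 + 13320·29386108041429599) = (11425260034216163289601, 782845918228863306720)
(x_5, y_5) = (194399·11425260034216163289601 + 213·13320·782845918228863306720, 194399·782845918228863306720 + 13320·11425260034216163289601) = (4442118250753789746628859999, 304368927313532092980546600)

194399 13320
75581942401 5178789360
29386108041429599 2013502945575960
11425260034216163289601 782845918228863306720
4442118250753789746628859999 304368927313532092980546600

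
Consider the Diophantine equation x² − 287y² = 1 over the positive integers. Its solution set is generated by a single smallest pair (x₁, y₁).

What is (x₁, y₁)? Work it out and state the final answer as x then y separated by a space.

288 17

√287 = [16; 1,15,1,32, …], period ℓ=4 (even) → k=3
a_0=16:  p_0=16·1+0=16,  q_0=16·0+1=1
…
a_2=15:  p_2=15·17+16=271,  q_2=15·1+1=16
a_3=1:  p_3=1·271+17=288,  q_3=1·16+1=17
→ (288, 17).  Check: 288²=82944, 287·17²=82943, difference 1.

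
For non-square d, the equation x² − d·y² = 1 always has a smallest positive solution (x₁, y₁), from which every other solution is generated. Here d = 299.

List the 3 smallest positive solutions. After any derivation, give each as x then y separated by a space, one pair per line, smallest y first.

415 24
344449 19920
285892255 16533576

d=299: √d = [17; 3,2,3,34] (ℓ=4, even), read p_3/q_3
k=0  a_k=17  p_k/q_k = 17/1
k=1  a_k=3  p_k/q_k = 52/3
k=2  a_k=2  p_k/q_k = 121/7
k=3  a_k=3  p_k/q_k = 415/24
fundamental: x₁=415, y₁=24  (since 172225 − 299·576 = 1)
n=2: (415,24)∘(415,24) = (415·415+299·24·24, 415·24+24·415) = (344449,19920)
n=3: (344449,19920)∘(415,24) = (415·344449+299·24·19920, 415·19920+24·344449) = (285892255,16533576)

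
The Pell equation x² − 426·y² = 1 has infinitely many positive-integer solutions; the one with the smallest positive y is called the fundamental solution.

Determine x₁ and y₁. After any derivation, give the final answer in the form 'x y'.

88751 4300

√426 → a₀=20, period (1,1,1,3,2,6,2,3,1,1,1,40); ℓ=12 even so k=11
step 0: (20, 1)  from 20·(1,0) + (0,1)
…
step 3: (62, 3)  from 1·(41,2) + (21,1)
step 4: (227, 11)  from 3·(62,3) + (41,2)
step 5: (516, 25)  from 2·(227,11) + (62,3)
step 6: (3323, 161)  from 6·(516,25) + (227,11)
step 7: (7162, 347)  from 2·(3323,161) + (516,25)
…
step 9: (31971, 1549)  from 1·(24809,1202) + (7162,347)
step 10: (56780, 2751)  from 1·(31971,1549) + (24809,1202)
step 11: (88751, 4300)  from 1·(56780,2751) + (31971,1549)
fundamental: x₁=88751, y₁=4300  (since 7876740001 − 426·18490000 = 1)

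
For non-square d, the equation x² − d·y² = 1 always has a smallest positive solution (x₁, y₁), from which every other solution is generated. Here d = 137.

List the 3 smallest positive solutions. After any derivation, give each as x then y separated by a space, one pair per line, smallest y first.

√137 = [11; 1,2,2,1,1,2,2,1,22, …], period ℓ=9 (odd) → k=17
a_0=11:  p_0=11·1+0=11,  q_0=11·0+1=1
a_1=1:  p_1=1·11+1=12,  q_1=1·1+0=1
a_2=2:  p_2=2·12+11=35,  q_2=2·1+1=3
a_3=2:  p_3=2·35+12=82,  q_3=2·3+1=7
a_4=1:  p_4=1·82+35=117,  q_4=1·7+3=10
a_5=1:  p_5=1·117+82=199,  q_5=1·10+7=17
…
a_7=2:  p_7=2·515+199=1229,  q_7=2·44+17=105
a_8=1:  p_8=1·1229+515=1744,  q_8=1·105+44=149
a_9=22:  p_9=22·1744+1229=39597,  q_9=22·149+105=3383
a_10=1:  p_10=1·39597+1744=41341,  q_10=1·3383+149=3532
a_11=2:  p_11=2·41341+39597=122279,  q_11=2·3532+3383=10447
…
a_13=1:  p_13=1·285899+122279=408178,  q_13=1·24426+10447=34873
a_14=1:  p_14=1·408178+285899=694077,  q_14=1·34873+24426=59299
a_15=2:  p_15=2·694077+408178=1796332,  q_15=2·59299+34873=153471
a_16=2:  p_16=2·1796332+694077=4286741,  q_16=2·153471+59299=366241
a_17=1:  p_17=1·4286741+1796332=6083073,  q_17=1·366241+153471=519712
(x₁, y₁) = (6083073, 519712);  6083073² − 137·519712² = 1 ✓
k=2:  x_2 = 6083073·6083073+137·519712·519712 = 74007554246657,  y_2 = 6083073·519712+519712·6083073 = 6322892069952
k=3:  x_3 = 6083073·74007554246657+137·519712·6322892069952 = 900386710067742990849,  y_3 = 6083073·6322892069952+519712·74007554246657 = 76925228065277725280

6083073 519712
74007554246657 6322892069952
900386710067742990849 76925228065277725280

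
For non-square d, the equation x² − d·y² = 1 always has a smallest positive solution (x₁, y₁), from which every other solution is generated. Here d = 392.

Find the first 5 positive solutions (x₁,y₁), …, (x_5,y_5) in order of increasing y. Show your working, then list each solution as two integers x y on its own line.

√392 = [19; 1,3,1,38, …], period ℓ=4 (even) → k=3
step 0: (19, 1)  from 19·(1,0) + (0,1)
step 1: (20, 1)  from 1·(19,1) + (1,0)
step 2: (79, 4)  from 3·(20,1) + (19,1)
step 3: (99, 5)  from 1·(79,4) + (20,1)
fundamental: x₁=99, y₁=5  (since 9801 − 392·25 = 1)
k=2:  x_2 = 99·99+392·5·5 = 19601,  y_2 = 99·5+5·99 = 990
k=3:  x_3 = 99·19601+392·5·990 = 3880899,  y_3 = 99·990+5·19601 = 196015
k=4:  x_4 = 99·3880899+392·5·196015 = 768398401,  y_4 = 99·196015+5·3880899 = 38809980
k=5:  x_5 = 99·768398401+392·5·38809980 = 152139002499,  y_5 = 99·38809980+5·768398401 = 7684180025

99 5
19601 990
3880899 196015
768398401 38809980
152139002499 7684180025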